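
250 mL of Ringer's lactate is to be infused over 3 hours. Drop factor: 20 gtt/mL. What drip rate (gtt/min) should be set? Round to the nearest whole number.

28 gtt/min

250 mL ÷ (3 hr × 60 = 180 min) = 1.388889 mL/min
1.388889 mL/min × 20 gtt/mL = 27.77778 gtt/min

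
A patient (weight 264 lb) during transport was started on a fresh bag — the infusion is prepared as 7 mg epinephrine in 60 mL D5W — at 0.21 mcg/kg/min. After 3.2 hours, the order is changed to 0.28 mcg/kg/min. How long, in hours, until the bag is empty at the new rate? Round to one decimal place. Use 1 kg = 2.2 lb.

Initial rate:
Weight = 264 lb ÷ 2.2 lb/kg = 120 kg
Dose = 0.21 mcg/kg/min × 120 kg = 25.2 mcg/min
25.2 mcg/min × 60 min/hr = 1512 mcg/hr
Concentration = 7 mg ÷ 60 mL = 0.1166667 mg/mL = 116.6667 mcg/mL
Rate = 1512 mcg/hr ÷ 116.6667 mcg/mL = 12.96 mL/hr
Volume infused so far = 12.96 mL/hr × 3.2 hr = 41.472 mL
Volume remaining = 60 − 41.472 = 18.528 mL
New rate:
Dose = 0.28 mcg/kg/min × 120 kg = 33.6 mcg/min
33.6 mcg/min × 60 min/hr = 2016 mcg/hr
Rate = 2016 mcg/hr ÷ 116.6667 mcg/mL = 17.28 mL/hr
Time remaining = 18.528 mL ÷ 17.28 mL/hr = 1.072222 hr

1.1 hours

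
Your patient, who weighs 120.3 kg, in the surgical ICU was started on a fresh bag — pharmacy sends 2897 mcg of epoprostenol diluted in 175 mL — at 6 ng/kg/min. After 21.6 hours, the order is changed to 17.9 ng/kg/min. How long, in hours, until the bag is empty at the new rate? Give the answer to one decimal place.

Initial rate:
Dose = 6 ng/kg/min × 120.3 kg = 721.8 ng/min
721.8 ng/min × 60 min/hr = 43308 ng/hr
Concentration = 2897 mcg ÷ 175 mL = 16.55429 mcg/mL = 16554.29 ng/mL
Rate = 43308 ng/hr ÷ 16554.29 ng/mL = 2.61612 mL/hr
Volume infused so far = 2.61612 mL/hr × 21.6 hr = 56.50819 mL
Volume remaining = 175 − 56.50819 = 118.4918 mL
New rate:
Dose = 17.9 ng/kg/min × 120.3 kg = 2153.37 ng/min
2153.37 ng/min × 60 min/hr = 129202.2 ng/hr
Rate = 129202.2 ng/hr ÷ 16554.29 ng/mL = 7.804758 mL/hr
Time remaining = 118.4918 mL ÷ 7.804758 mL/hr = 15.182 hr

15.2 hours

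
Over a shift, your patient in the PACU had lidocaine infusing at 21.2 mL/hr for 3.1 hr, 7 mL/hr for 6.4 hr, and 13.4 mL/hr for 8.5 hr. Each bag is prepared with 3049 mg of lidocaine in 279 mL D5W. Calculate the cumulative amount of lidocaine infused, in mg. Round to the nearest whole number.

2453 mg

Concentration = 3049 mg ÷ 279 mL = 10.92832 mg/mL
Stage 1: 21.2 mL/hr × 3.1 hr = 65.72 mL → 65.72 mL × 10.92832 mg/mL = 718.2089 mg
Stage 2: 7 mL/hr × 6.4 hr = 44.8 mL → 44.8 mL × 10.92832 mg/mL = 489.5885 mg
Stage 3: 13.4 mL/hr × 8.5 hr = 113.9 mL → 113.9 mL × 10.92832 mg/mL = 1244.735 mg
Total = 718.2089 + 489.5885 + 1244.735 = 2452.533 mg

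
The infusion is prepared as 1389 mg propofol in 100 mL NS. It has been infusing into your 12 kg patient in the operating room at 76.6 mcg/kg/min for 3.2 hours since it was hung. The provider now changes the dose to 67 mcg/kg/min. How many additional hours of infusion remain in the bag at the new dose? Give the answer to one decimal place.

25.1 hours

Initial rate:
Dose = 76.6 mcg/kg/min × 12 kg = 919.2 mcg/min
919.2 mcg/min × 60 min/hr = 55152 mcg/hr
Concentration = 1389 mg ÷ 100 mL = 13.89 mg/mL = 13890 mcg/mL
Rate = 55152 mcg/hr ÷ 13890 mcg/mL = 3.970626 mL/hr
Volume infused so far = 3.970626 mL/hr × 3.2 hr = 12.706 mL
Volume remaining = 100 − 12.706 = 87.294 mL
New rate:
Dose = 67 mcg/kg/min × 12 kg = 804 mcg/min
804 mcg/min × 60 min/hr = 48240 mcg/hr
Rate = 48240 mcg/hr ÷ 13890 mcg/mL = 3.473002 mL/hr
Time remaining = 87.294 mL ÷ 3.473002 mL/hr = 25.13502 hr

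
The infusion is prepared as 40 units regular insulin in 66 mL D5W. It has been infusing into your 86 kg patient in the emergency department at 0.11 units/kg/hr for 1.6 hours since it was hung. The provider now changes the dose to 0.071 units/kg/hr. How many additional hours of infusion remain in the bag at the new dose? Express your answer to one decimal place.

4.1 hours

Initial rate:
Dose = 0.11 units/kg/hr × 86 kg = 9.46 units/hr
Concentration = 40 units ÷ 66 mL = 0.6060606 units/mL
Rate = 9.46 units/hr ÷ 0.6060606 units/mL = 15.609 mL/hr
Volume infused so far = 15.609 mL/hr × 1.6 hr = 24.9744 mL
Volume remaining = 66 − 24.9744 = 41.0256 mL
New rate:
Dose = 0.071 units/kg/hr × 86 kg = 6.106 units/hr
Rate = 6.106 units/hr ÷ 0.6060606 units/mL = 10.0749 mL/hr
Time remaining = 41.0256 mL ÷ 10.0749 mL/hr = 4.07206 hr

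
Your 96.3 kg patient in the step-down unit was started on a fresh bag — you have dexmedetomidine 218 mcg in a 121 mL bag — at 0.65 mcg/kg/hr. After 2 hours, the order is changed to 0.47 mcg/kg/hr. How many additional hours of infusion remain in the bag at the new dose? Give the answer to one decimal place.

Initial rate:
Dose = 0.65 mcg/kg/hr × 96.3 kg = 62.595 mcg/hr
Concentration = 218 mcg ÷ 121 mL = 1.801653 mcg/mL
Rate = 62.595 mcg/hr ÷ 1.801653 mcg/mL = 34.7431 mL/hr
Volume infused so far = 34.7431 mL/hr × 2 hr = 69.48619 mL
Volume remaining = 121 − 69.48619 = 51.51381 mL
New rate:
Dose = 0.47 mcg/kg/hr × 96.3 kg = 45.261 mcg/hr
Rate = 45.261 mcg/hr ÷ 1.801653 mcg/mL = 25.12193 mL/hr
Time remaining = 51.51381 mL ÷ 25.12193 mL/hr = 2.050551 hr

2.1 hours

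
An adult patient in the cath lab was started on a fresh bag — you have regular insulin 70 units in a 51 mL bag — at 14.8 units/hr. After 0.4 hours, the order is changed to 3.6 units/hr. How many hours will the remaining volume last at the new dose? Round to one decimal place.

17.8 hours

Initial rate:
Concentration = 70 units ÷ 51 mL = 1.372549 units/mL
Rate = 14.8 units/hr ÷ 1.372549 units/mL = 10.78286 mL/hr
Volume infused so far = 10.78286 mL/hr × 0.4 hr = 4.313143 mL
Volume remaining = 51 − 4.313143 = 46.68686 mL
New rate:
Rate = 3.6 units/hr ÷ 1.372549 units/mL = 2.622857 mL/hr
Time remaining = 46.68686 mL ÷ 2.622857 mL/hr = 17.8 hr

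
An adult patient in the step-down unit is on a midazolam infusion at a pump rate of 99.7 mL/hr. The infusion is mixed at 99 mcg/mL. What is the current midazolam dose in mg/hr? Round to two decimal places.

9.87 mg/hr

Concentration = 99 mcg/mL = 0.099 mg/mL
Drug rate = 99.7 mL/hr × 0.099 mg/mL = 9.8703 mg/hr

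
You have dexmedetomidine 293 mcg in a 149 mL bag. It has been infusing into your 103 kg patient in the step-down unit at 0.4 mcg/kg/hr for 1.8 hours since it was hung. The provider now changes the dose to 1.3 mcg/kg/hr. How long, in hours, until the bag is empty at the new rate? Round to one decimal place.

Initial rate:
Dose = 0.4 mcg/kg/hr × 103 kg = 41.2 mcg/hr
Concentration = 293 mcg ÷ 149 mL = 1.966443 mcg/mL
Rate = 41.2 mcg/hr ÷ 1.966443 mcg/mL = 20.95154 mL/hr
Volume infused so far = 20.95154 mL/hr × 1.8 hr = 37.71276 mL
Volume remaining = 149 − 37.71276 = 111.2872 mL
New rate:
Dose = 1.3 mcg/kg/hr × 103 kg = 133.9 mcg/hr
Rate = 133.9 mcg/hr ÷ 1.966443 mcg/mL = 68.09249 mL/hr
Time remaining = 111.2872 mL ÷ 68.09249 mL/hr = 1.634354 hr

1.6 hours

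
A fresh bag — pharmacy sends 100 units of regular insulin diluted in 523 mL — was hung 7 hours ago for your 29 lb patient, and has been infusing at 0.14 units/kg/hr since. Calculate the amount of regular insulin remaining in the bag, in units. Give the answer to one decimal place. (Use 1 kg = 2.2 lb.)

Weight = 29 lb ÷ 2.2 lb/kg = 13.18182 kg
Dose = 0.14 units/kg/hr × 13.18182 kg = 1.845455 units/hr
Concentration = 100 units ÷ 523 mL = 0.1912046 units/mL
Rate = 1.845455 units/hr ÷ 0.1912046 units/mL = 9.651727 mL/hr
Volume infused = 9.651727 mL/hr × 7 hr = 67.56209 mL
Volume remaining = 523 − 67.56209 = 455.4379 mL
Drug remaining = 455.4379 mL × 0.1912046 units/mL = 87.08182 units

87.1 units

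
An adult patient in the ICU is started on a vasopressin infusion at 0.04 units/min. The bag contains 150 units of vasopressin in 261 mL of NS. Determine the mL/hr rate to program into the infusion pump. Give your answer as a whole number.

4 mL/hr

0.04 units/min × 60 min/hr = 2.4 units/hr
Concentration = 150 units ÷ 261 mL = 0.5747126 units/mL
Rate = 2.4 units/hr ÷ 0.5747126 units/mL = 4.176 mL/hr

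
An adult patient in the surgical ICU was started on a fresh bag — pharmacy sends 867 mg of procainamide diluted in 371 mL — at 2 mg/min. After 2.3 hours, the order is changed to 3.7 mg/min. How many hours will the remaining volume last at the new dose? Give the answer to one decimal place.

2.7 hours

Initial rate:
2 mg/min × 60 min/hr = 120 mg/hr
Concentration = 867 mg ÷ 371 mL = 2.336927 mg/mL
Rate = 120 mg/hr ÷ 2.336927 mg/mL = 51.34948 mL/hr
Volume infused so far = 51.34948 mL/hr × 2.3 hr = 118.1038 mL
Volume remaining = 371 − 118.1038 = 252.8962 mL
New rate:
3.7 mg/min × 60 min/hr = 222 mg/hr
Rate = 222 mg/hr ÷ 2.336927 mg/mL = 94.99654 mL/hr
Time remaining = 252.8962 mL ÷ 94.99654 mL/hr = 2.662162 hr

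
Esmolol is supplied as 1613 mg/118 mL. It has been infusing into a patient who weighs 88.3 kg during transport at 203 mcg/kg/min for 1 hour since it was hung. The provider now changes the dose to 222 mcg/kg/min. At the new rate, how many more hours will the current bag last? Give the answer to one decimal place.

0.5 hours

Initial rate:
Dose = 203 mcg/kg/min × 88.3 kg = 17924.9 mcg/min
17924.9 mcg/min × 60 min/hr = 1075494 mcg/hr
Concentration = 1613 mg ÷ 118 mL = 13.66949 mg/mL = 13669.49 mcg/mL
Rate = 1075494 mcg/hr ÷ 13669.49 mcg/mL = 78.67842 mL/hr
Volume infused so far = 78.67842 mL/hr × 1 hr = 78.67842 mL
Volume remaining = 118 − 78.67842 = 39.32158 mL
New rate:
Dose = 222 mcg/kg/min × 88.3 kg = 19602.6 mcg/min
19602.6 mcg/min × 60 min/hr = 1176156 mcg/hr
Rate = 1176156 mcg/hr ÷ 13669.49 mcg/mL = 86.04241 mL/hr
Time remaining = 39.32158 mL ÷ 86.04241 mL/hr = 0.4570023 hr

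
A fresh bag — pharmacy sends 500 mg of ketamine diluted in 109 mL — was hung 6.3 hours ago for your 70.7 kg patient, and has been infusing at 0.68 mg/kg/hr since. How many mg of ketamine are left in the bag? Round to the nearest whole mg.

197 mg

Dose = 0.68 mg/kg/hr × 70.7 kg = 48.076 mg/hr
Concentration = 500 mg ÷ 109 mL = 4.587156 mg/mL
Rate = 48.076 mg/hr ÷ 4.587156 mg/mL = 10.48057 mL/hr
Volume infused = 10.48057 mL/hr × 6.3 hr = 66.02758 mL
Volume remaining = 109 − 66.02758 = 42.97242 mL
Drug remaining = 42.97242 mL × 4.587156 mg/mL = 197.1212 mg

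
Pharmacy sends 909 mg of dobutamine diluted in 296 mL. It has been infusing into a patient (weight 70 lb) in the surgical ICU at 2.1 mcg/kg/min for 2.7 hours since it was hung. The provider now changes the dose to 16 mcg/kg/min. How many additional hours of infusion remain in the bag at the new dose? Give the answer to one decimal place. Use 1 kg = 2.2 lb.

Initial rate:
Weight = 70 lb ÷ 2.2 lb/kg = 31.81818 kg
Dose = 2.1 mcg/kg/min × 31.81818 kg = 66.81818 mcg/min
66.81818 mcg/min × 60 min/hr = 4009.091 mcg/hr
Concentration = 909 mg ÷ 296 mL = 3.070946 mg/mL = 3070.946 mcg/mL
Rate = 4009.091 mcg/hr ÷ 3070.946 mcg/mL = 1.305491 mL/hr
Volume infused so far = 1.305491 mL/hr × 2.7 hr = 3.524824 mL
Volume remaining = 296 − 3.524824 = 292.4752 mL
New rate:
Dose = 16 mcg/kg/min × 31.81818 kg = 509.0909 mcg/min
509.0909 mcg/min × 60 min/hr = 30545.45 mcg/hr
Rate = 30545.45 mcg/hr ÷ 3070.946 mcg/mL = 9.946595 mL/hr
Time remaining = 292.4752 mL ÷ 9.946595 mL/hr = 29.40455 hr

29.4 hours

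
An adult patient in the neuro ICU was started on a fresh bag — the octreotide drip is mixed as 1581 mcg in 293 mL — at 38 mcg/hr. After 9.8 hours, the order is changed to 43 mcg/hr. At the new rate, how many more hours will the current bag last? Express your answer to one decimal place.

28.1 hours

Initial rate:
Concentration = 1581 mcg ÷ 293 mL = 5.395904 mcg/mL
Rate = 38 mcg/hr ÷ 5.395904 mcg/mL = 7.042378 mL/hr
Volume infused so far = 7.042378 mL/hr × 9.8 hr = 69.01531 mL
Volume remaining = 293 − 69.01531 = 223.9847 mL
New rate:
Rate = 43 mcg/hr ÷ 5.395904 mcg/mL = 7.969007 mL/hr
Time remaining = 223.9847 mL ÷ 7.969007 mL/hr = 28.10698 hr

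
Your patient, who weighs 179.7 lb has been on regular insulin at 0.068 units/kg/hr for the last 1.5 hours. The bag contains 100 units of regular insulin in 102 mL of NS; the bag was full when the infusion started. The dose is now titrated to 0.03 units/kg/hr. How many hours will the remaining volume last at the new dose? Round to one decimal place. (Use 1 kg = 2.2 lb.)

37.4 hours

Initial rate:
Weight = 179.7 lb ÷ 2.2 lb/kg = 81.68182 kg
Dose = 0.068 units/kg/hr × 81.68182 kg = 5.554364 units/hr
Concentration = 100 units ÷ 102 mL = 0.9803922 units/mL
Rate = 5.554364 units/hr ÷ 0.9803922 units/mL = 5.665451 mL/hr
Volume infused so far = 5.665451 mL/hr × 1.5 hr = 8.498176 mL
Volume remaining = 102 − 8.498176 = 93.50182 mL
New rate:
Dose = 0.03 units/kg/hr × 81.68182 kg = 2.450455 units/hr
Rate = 2.450455 units/hr ÷ 0.9803922 units/mL = 2.499464 mL/hr
Time remaining = 93.50182 mL ÷ 2.499464 mL/hr = 37.40876 hr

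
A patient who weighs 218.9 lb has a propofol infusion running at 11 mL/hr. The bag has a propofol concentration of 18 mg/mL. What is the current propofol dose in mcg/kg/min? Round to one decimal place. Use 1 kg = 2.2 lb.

33.2 mcg/kg/min

Weight = 218.9 lb ÷ 2.2 lb/kg = 99.5 kg
Concentration = 18 mg/mL = 18000 mcg/mL
Drug rate = 11 mL/hr × 18000 mcg/mL = 198000 mcg/hr
198000 mcg/hr ÷ 60 min/hr = 3300 mcg/min
3300 mcg/min ÷ 99.5 kg = 33.16583 mcg/kg/min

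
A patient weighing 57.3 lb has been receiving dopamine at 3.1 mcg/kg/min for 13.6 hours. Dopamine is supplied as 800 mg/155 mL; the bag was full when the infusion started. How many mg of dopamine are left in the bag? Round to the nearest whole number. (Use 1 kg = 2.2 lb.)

734 mg

Weight = 57.3 lb ÷ 2.2 lb/kg = 26.04545 kg
Dose = 3.1 mcg/kg/min × 26.04545 kg = 80.74091 mcg/min
80.74091 mcg/min × 60 min/hr = 4844.455 mcg/hr
Concentration = 800 mg ÷ 155 mL = 5.16129 mg/mL = 5161.29 mcg/mL
Rate = 4844.455 mcg/hr ÷ 5161.29 mcg/mL = 0.9386131 mL/hr
Volume infused = 0.9386131 mL/hr × 13.6 hr = 12.76514 mL
Volume remaining = 155 − 12.76514 = 142.2349 mL
Drug remaining = 142.2349 mL × 5161.29 mcg/mL = 734115.4 mcg = 734.1154 mg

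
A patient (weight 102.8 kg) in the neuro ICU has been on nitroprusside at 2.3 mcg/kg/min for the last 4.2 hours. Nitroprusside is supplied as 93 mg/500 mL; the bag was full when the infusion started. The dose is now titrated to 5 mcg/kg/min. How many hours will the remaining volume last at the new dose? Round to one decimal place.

Initial rate:
Dose = 2.3 mcg/kg/min × 102.8 kg = 236.44 mcg/min
236.44 mcg/min × 60 min/hr = 14186.4 mcg/hr
Concentration = 93 mg ÷ 500 mL = 0.186 mg/mL = 186 mcg/mL
Rate = 14186.4 mcg/hr ÷ 186 mcg/mL = 76.27097 mL/hr
Volume infused so far = 76.27097 mL/hr × 4.2 hr = 320.3381 mL
Volume remaining = 500 − 320.3381 = 179.6619 mL
New rate:
Dose = 5 mcg/kg/min × 102.8 kg = 514 mcg/min
514 mcg/min × 60 min/hr = 30840 mcg/hr
Rate = 30840 mcg/hr ÷ 186 mcg/mL = 165.8065 mL/hr
Time remaining = 179.6619 mL ÷ 165.8065 mL/hr = 1.083564 hr

1.1 hours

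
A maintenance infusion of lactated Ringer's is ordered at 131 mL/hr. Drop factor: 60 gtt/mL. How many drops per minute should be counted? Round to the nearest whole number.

131 mL/hr ÷ 60 min/hr = 2.183333 mL/min
2.183333 mL/min × 60 gtt/mL = 131 gtt/min

131 gtt/min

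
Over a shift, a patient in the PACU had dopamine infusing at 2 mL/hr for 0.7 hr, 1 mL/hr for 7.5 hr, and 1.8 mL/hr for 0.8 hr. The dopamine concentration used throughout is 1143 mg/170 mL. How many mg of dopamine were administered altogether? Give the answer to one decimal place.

69.5 mg

Concentration = 1143 mg ÷ 170 mL = 6.723529 mg/mL
Stage 1: 2 mL/hr × 0.7 hr = 1.4 mL → 1.4 mL × 6.723529 mg/mL = 9.412941 mg
Stage 2: 1 mL/hr × 7.5 hr = 7.5 mL → 7.5 mL × 6.723529 mg/mL = 50.42647 mg
Stage 3: 1.8 mL/hr × 0.8 hr = 1.44 mL → 1.44 mL × 6.723529 mg/mL = 9.681882 mg
Total = 9.412941 + 50.42647 + 9.681882 = 69.52129 mg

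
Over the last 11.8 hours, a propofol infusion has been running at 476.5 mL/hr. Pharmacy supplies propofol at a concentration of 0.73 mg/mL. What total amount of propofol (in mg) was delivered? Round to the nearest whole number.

4105 mg

Drug rate = 476.5 mL/hr × 0.73 mg/mL = 347.845 mg/hr
Total = 347.845 mg/hr × 11.8 hr = 4104.571 mg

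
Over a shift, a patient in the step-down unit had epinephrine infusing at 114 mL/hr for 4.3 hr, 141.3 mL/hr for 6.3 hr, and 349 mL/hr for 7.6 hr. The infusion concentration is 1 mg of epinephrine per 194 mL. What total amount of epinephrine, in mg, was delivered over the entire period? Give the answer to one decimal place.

20.8 mg

Concentration = 1 mg ÷ 194 mL = 0.005154639 mg/mL
Stage 1: 114 mL/hr × 4.3 hr = 490.2 mL → 490.2 mL × 0.005154639 mg/mL = 2.526804 mg
Stage 2: 141.3 mL/hr × 6.3 hr = 890.19 mL → 890.19 mL × 0.005154639 mg/mL = 4.588608 mg
Stage 3: 349 mL/hr × 7.6 hr = 2652.4 mL → 2652.4 mL × 0.005154639 mg/mL = 13.67216 mg
Total = 2.526804 + 4.588608 + 13.67216 = 20.78758 mg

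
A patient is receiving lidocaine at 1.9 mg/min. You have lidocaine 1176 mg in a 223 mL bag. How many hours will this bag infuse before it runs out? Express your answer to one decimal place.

1.9 mg/min × 60 min/hr = 114 mg/hr
Concentration = 1176 mg ÷ 223 mL = 5.273543 mg/mL
Rate = 114 mg/hr ÷ 5.273543 mg/mL = 21.61735 mL/hr
Duration = 223 mL ÷ 21.61735 mL/hr = 10.31579 hr

10.3 hours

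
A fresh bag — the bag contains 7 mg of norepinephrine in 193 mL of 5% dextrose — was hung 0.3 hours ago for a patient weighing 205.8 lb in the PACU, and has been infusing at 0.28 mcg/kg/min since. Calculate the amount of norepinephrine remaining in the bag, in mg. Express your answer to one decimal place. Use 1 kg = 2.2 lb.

Weight = 205.8 lb ÷ 2.2 lb/kg = 93.54545 kg
Dose = 0.28 mcg/kg/min × 93.54545 kg = 26.19273 mcg/min
26.19273 mcg/min × 60 min/hr = 1571.564 mcg/hr
Concentration = 7 mg ÷ 193 mL = 0.03626943 mg/mL = 36.26943 mcg/mL
Rate = 1571.564 mcg/hr ÷ 36.26943 mcg/mL = 43.33025 mL/hr
Volume infused = 43.33025 mL/hr × 0.3 hr = 12.99908 mL
Volume remaining = 193 − 12.99908 = 180.0009 mL
Drug remaining = 180.0009 mL × 36.26943 mcg/mL = 6528.531 mcg = 6.528531 mg

6.5 mg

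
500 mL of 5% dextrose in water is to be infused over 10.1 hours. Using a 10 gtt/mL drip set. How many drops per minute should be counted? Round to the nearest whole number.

500 mL ÷ (10.1 hr × 60 = 606 min) = 0.8250825 mL/min
0.8250825 mL/min × 10 gtt/mL = 8.250825 gtt/min

8 gtt/min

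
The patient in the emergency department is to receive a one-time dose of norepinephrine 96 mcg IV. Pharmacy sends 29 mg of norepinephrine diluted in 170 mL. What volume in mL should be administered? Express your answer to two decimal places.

0.56 mL

Concentration = 29 mg ÷ 170 mL = 0.1705882 mg/mL = 170.5882 mcg/mL
Volume = 96 mcg ÷ 170.5882 mcg/mL = 0.5627586 mL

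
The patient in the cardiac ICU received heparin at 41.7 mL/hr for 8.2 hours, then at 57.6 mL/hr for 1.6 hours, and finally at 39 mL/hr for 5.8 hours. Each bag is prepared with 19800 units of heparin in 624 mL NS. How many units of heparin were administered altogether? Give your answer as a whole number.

Concentration = 19800 units ÷ 624 mL = 31.73077 units/mL
Stage 1: 41.7 mL/hr × 8.2 hr = 341.94 mL → 341.94 mL × 31.73077 units/mL = 10850.02 units
Stage 2: 57.6 mL/hr × 1.6 hr = 92.16 mL → 92.16 mL × 31.73077 units/mL = 2924.308 units
Stage 3: 39 mL/hr × 5.8 hr = 226.2 mL → 226.2 mL × 31.73077 units/mL = 7177.5 units
Total = 10850.02 + 2924.308 + 7177.5 = 20951.83 units

20952 units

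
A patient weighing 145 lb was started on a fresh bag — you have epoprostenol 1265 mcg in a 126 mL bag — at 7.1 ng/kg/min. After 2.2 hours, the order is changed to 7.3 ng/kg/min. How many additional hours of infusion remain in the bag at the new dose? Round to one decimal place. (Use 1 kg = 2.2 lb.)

41.7 hours

Initial rate:
Weight = 145 lb ÷ 2.2 lb/kg = 65.90909 kg
Dose = 7.1 ng/kg/min × 65.90909 kg = 467.9545 ng/min
467.9545 ng/min × 60 min/hr = 28077.27 ng/hr
Concentration = 1265 mcg ÷ 126 mL = 10.03968 mcg/mL = 10039.68 ng/mL
Rate = 28077.27 ng/hr ÷ 10039.68 ng/mL = 2.79663 mL/hr
Volume infused so far = 2.79663 mL/hr × 2.2 hr = 6.152585 mL
Volume remaining = 126 − 6.152585 = 119.8474 mL
New rate:
Dose = 7.3 ng/kg/min × 65.90909 kg = 481.1364 ng/min
481.1364 ng/min × 60 min/hr = 28868.18 ng/hr
Rate = 28868.18 ng/hr ÷ 10039.68 ng/mL = 2.875408 mL/hr
Time remaining = 119.8474 mL ÷ 2.875408 mL/hr = 41.68014 hr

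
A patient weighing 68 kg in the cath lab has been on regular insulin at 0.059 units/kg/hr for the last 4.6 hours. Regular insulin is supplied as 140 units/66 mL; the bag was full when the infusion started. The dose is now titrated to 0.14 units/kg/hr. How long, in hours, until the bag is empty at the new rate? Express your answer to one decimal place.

12.8 hours

Initial rate:
Dose = 0.059 units/kg/hr × 68 kg = 4.012 units/hr
Concentration = 140 units ÷ 66 mL = 2.121212 units/mL
Rate = 4.012 units/hr ÷ 2.121212 units/mL = 1.891371 mL/hr
Volume infused so far = 1.891371 mL/hr × 4.6 hr = 8.700309 mL
Volume remaining = 66 − 8.700309 = 57.29969 mL
New rate:
Dose = 0.14 units/kg/hr × 68 kg = 9.52 units/hr
Rate = 9.52 units/hr ÷ 2.121212 units/mL = 4.488 mL/hr
Time remaining = 57.29969 mL ÷ 4.488 mL/hr = 12.76731 hr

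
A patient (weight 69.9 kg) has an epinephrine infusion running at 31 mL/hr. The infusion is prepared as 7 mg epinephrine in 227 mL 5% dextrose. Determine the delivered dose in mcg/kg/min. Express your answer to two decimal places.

0.23 mcg/kg/min

Concentration = 7 mg ÷ 227 mL = 0.030837 mg/mL = 30.837 mcg/mL
Drug rate = 31 mL/hr × 30.837 mcg/mL = 955.9471 mcg/hr
955.9471 mcg/hr ÷ 60 min/hr = 15.93245 mcg/min
15.93245 mcg/min ÷ 69.9 kg = 0.2279321 mcg/kg/min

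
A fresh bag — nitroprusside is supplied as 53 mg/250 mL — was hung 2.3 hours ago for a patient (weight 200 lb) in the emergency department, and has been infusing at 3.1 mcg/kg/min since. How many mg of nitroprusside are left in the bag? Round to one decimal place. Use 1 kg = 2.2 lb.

14.1 mg

Weight = 200 lb ÷ 2.2 lb/kg = 90.90909 kg
Dose = 3.1 mcg/kg/min × 90.90909 kg = 281.8182 mcg/min
281.8182 mcg/min × 60 min/hr = 16909.09 mcg/hr
Concentration = 53 mg ÷ 250 mL = 0.212 mg/mL = 212 mcg/mL
Rate = 16909.09 mcg/hr ÷ 212 mcg/mL = 79.75986 mL/hr
Volume infused = 79.75986 mL/hr × 2.3 hr = 183.4477 mL
Volume remaining = 250 − 183.4477 = 66.55232 mL
Drug remaining = 66.55232 mL × 212 mcg/mL = 14109.09 mcg = 14.10909 mg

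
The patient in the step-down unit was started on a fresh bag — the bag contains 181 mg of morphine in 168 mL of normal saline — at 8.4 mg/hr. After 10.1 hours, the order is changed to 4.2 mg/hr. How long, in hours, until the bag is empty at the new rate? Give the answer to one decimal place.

22.9 hours

Initial rate:
Concentration = 181 mg ÷ 168 mL = 1.077381 mg/mL
Rate = 8.4 mg/hr ÷ 1.077381 mg/mL = 7.796685 mL/hr
Volume infused so far = 7.796685 mL/hr × 10.1 hr = 78.74652 mL
Volume remaining = 168 − 78.74652 = 89.25348 mL
New rate:
Rate = 4.2 mg/hr ÷ 1.077381 mg/mL = 3.898343 mL/hr
Time remaining = 89.25348 mL ÷ 3.898343 mL/hr = 22.89524 hr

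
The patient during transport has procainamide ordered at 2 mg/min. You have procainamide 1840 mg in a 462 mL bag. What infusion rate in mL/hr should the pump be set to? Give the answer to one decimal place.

2 mg/min × 60 min/hr = 120 mg/hr
Concentration = 1840 mg ÷ 462 mL = 3.982684 mg/mL
Rate = 120 mg/hr ÷ 3.982684 mg/mL = 30.13043 mL/hr

30.1 mL/hr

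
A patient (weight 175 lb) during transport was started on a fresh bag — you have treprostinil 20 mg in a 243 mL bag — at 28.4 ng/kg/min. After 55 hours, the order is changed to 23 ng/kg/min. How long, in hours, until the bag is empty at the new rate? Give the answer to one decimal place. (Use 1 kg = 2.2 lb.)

114.3 hours

Initial rate:
Weight = 175 lb ÷ 2.2 lb/kg = 79.54545 kg
Dose = 28.4 ng/kg/min × 79.54545 kg = 2259.091 ng/min
2259.091 ng/min × 60 min/hr = 135545.5 ng/hr
Concentration = 20 mg ÷ 243 mL = 0.08230453 mg/mL = 82304.53 ng/mL
Rate = 135545.5 ng/hr ÷ 82304.53 ng/mL = 1.646877 mL/hr
Volume infused so far = 1.646877 mL/hr × 55 hr = 90.57825 mL
Volume remaining = 243 − 90.57825 = 152.4218 mL
New rate:
Dose = 23 ng/kg/min × 79.54545 kg = 1829.545 ng/min
1829.545 ng/min × 60 min/hr = 109772.7 ng/hr
Rate = 109772.7 ng/hr ÷ 82304.53 ng/mL = 1.333739 mL/hr
Time remaining = 152.4218 mL ÷ 1.333739 mL/hr = 114.2816 hr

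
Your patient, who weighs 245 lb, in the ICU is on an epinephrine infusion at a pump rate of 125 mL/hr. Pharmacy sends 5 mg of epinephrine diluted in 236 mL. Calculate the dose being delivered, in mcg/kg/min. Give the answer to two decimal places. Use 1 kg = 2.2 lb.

Weight = 245 lb ÷ 2.2 lb/kg = 111.3636 kg
Concentration = 5 mg ÷ 236 mL = 0.02118644 mg/mL = 21.18644 mcg/mL
Drug rate = 125 mL/hr × 21.18644 mcg/mL = 2648.305 mcg/hr
2648.305 mcg/hr ÷ 60 min/hr = 44.13842 mcg/min
44.13842 mcg/min ÷ 111.3636 kg = 0.396345 mcg/kg/min

0.40 mcg/kg/min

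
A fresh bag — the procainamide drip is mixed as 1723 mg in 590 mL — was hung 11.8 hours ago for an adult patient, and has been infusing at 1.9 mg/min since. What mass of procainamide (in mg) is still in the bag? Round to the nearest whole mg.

378 mg

1.9 mg/min × 60 min/hr = 114 mg/hr
Concentration = 1723 mg ÷ 590 mL = 2.920339 mg/mL
Rate = 114 mg/hr ÷ 2.920339 mg/mL = 39.03656 mL/hr
Volume infused = 39.03656 mL/hr × 11.8 hr = 460.6315 mL
Volume remaining = 590 − 460.6315 = 129.3685 mL
Drug remaining = 129.3685 mL × 2.920339 mg/mL = 377.8 mg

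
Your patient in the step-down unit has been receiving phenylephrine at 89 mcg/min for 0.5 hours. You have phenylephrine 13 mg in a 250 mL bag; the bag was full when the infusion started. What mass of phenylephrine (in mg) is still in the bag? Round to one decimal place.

89 mcg/min × 60 min/hr = 5340 mcg/hr
Concentration = 13 mg ÷ 250 mL = 0.052 mg/mL = 52 mcg/mL
Rate = 5340 mcg/hr ÷ 52 mcg/mL = 102.6923 mL/hr
Volume infused = 102.6923 mL/hr × 0.5 hr = 51.34615 mL
Volume remaining = 250 − 51.34615 = 198.6538 mL
Drug remaining = 198.6538 mL × 52 mcg/mL = 10330 mcg = 10.33 mg

10.3 mg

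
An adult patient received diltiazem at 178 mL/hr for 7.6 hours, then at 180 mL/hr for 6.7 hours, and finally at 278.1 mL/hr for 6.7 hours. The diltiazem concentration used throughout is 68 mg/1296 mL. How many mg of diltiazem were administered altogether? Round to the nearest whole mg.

232 mg

Concentration = 68 mg ÷ 1296 mL = 0.05246914 mg/mL
Stage 1: 178 mL/hr × 7.6 hr = 1352.8 mL → 1352.8 mL × 0.05246914 mg/mL = 70.98025 mg
Stage 2: 180 mL/hr × 6.7 hr = 1206 mL → 1206 mL × 0.05246914 mg/mL = 63.27778 mg
Stage 3: 278.1 mL/hr × 6.7 hr = 1863.27 mL → 1863.27 mL × 0.05246914 mg/mL = 97.76417 mg
Total = 70.98025 + 63.27778 + 97.76417 = 232.0222 mg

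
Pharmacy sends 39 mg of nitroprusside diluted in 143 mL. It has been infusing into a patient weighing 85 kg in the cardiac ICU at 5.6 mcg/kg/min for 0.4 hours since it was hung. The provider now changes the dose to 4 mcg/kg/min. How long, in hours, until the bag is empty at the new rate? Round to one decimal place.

1.4 hours

Initial rate:
Dose = 5.6 mcg/kg/min × 85 kg = 476 mcg/min
476 mcg/min × 60 min/hr = 28560 mcg/hr
Concentration = 39 mg ÷ 143 mL = 0.2727273 mg/mL = 272.7273 mcg/mL
Rate = 28560 mcg/hr ÷ 272.7273 mcg/mL = 104.72 mL/hr
Volume infused so far = 104.72 mL/hr × 0.4 hr = 41.888 mL
Volume remaining = 143 − 41.888 = 101.112 mL
New rate:
Dose = 4 mcg/kg/min × 85 kg = 340 mcg/min
340 mcg/min × 60 min/hr = 20400 mcg/hr
Rate = 20400 mcg/hr ÷ 272.7273 mcg/mL = 74.8 mL/hr
Time remaining = 101.112 mL ÷ 74.8 mL/hr = 1.351765 hr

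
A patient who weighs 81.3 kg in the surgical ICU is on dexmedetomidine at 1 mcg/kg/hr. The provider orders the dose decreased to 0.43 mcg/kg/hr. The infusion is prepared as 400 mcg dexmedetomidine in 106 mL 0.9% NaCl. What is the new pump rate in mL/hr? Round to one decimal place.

Dose = 0.43 mcg/kg/hr × 81.3 kg = 34.959 mcg/hr
Concentration = 400 mcg ÷ 106 mL = 3.773585 mcg/mL
Rate = 34.959 mcg/hr ÷ 3.773585 mcg/mL = 9.264135 mL/hr

9.3 mL/hr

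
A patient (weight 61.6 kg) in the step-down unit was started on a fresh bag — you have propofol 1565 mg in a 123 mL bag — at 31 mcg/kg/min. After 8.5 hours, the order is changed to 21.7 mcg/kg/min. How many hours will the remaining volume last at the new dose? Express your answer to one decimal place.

7.4 hours

Initial rate:
Dose = 31 mcg/kg/min × 61.6 kg = 1909.6 mcg/min
1909.6 mcg/min × 60 min/hr = 114576 mcg/hr
Concentration = 1565 mg ÷ 123 mL = 12.72358 mg/mL = 12723.58 mcg/mL
Rate = 114576 mcg/hr ÷ 12723.58 mcg/mL = 9.005015 mL/hr
Volume infused so far = 9.005015 mL/hr × 8.5 hr = 76.54262 mL
Volume remaining = 123 − 76.54262 = 46.45738 mL
New rate:
Dose = 21.7 mcg/kg/min × 61.6 kg = 1336.72 mcg/min
1336.72 mcg/min × 60 min/hr = 80203.2 mcg/hr
Rate = 80203.2 mcg/hr ÷ 12723.58 mcg/mL = 6.30351 mL/hr
Time remaining = 46.45738 mL ÷ 6.30351 mL/hr = 7.37008 hr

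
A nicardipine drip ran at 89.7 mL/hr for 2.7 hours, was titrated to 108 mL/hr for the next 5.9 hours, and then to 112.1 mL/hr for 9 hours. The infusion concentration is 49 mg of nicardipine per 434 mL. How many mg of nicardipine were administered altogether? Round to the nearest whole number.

Concentration = 49 mg ÷ 434 mL = 0.1129032 mg/mL
Stage 1: 89.7 mL/hr × 2.7 hr = 242.19 mL → 242.19 mL × 0.1129032 mg/mL = 27.34403 mg
Stage 2: 108 mL/hr × 5.9 hr = 637.2 mL → 637.2 mL × 0.1129032 mg/mL = 71.94194 mg
Stage 3: 112.1 mL/hr × 9 hr = 1008.9 mL → 1008.9 mL × 0.1129032 mg/mL = 113.9081 mg
Total = 27.34403 + 71.94194 + 113.9081 = 213.194 mg

213 mg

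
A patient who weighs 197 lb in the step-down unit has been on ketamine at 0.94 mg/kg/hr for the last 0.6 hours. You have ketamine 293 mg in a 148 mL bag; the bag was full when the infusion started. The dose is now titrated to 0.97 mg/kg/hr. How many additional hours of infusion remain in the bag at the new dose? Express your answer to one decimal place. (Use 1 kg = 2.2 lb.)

2.8 hours

Initial rate:
Weight = 197 lb ÷ 2.2 lb/kg = 89.54545 kg
Dose = 0.94 mg/kg/hr × 89.54545 kg = 84.17273 mg/hr
Concentration = 293 mg ÷ 148 mL = 1.97973 mg/mL
Rate = 84.17273 mg/hr ÷ 1.97973 mg/mL = 42.51728 mL/hr
Volume infused so far = 42.51728 mL/hr × 0.6 hr = 25.51037 mL
Volume remaining = 148 − 25.51037 = 122.4896 mL
New rate:
Dose = 0.97 mg/kg/hr × 89.54545 kg = 86.85909 mg/hr
Rate = 86.85909 mg/hr ÷ 1.97973 mg/mL = 43.87422 mL/hr
Time remaining = 122.4896 mL ÷ 43.87422 mL/hr = 2.791836 hr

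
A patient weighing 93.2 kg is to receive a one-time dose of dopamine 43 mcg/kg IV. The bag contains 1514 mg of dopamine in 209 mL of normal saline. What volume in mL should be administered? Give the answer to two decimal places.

0.55 mL

Dose = 43 mcg/kg × 93.2 kg = 4007.6 mcg
Concentration = 1514 mg ÷ 209 mL = 7.244019 mg/mL = 7244.019 mcg/mL
Volume = 4007.6 mcg ÷ 7244.019 mcg/mL = 0.5532288 mL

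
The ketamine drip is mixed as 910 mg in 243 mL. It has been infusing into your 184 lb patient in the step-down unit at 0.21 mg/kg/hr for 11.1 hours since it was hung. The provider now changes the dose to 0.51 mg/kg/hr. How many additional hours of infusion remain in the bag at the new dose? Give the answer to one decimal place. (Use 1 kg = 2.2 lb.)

Initial rate:
Weight = 184 lb ÷ 2.2 lb/kg = 83.63636 kg
Dose = 0.21 mg/kg/hr × 83.63636 kg = 17.56364 mg/hr
Concentration = 910 mg ÷ 243 mL = 3.744856 mg/mL
Rate = 17.56364 mg/hr ÷ 3.744856 mg/mL = 4.69007 mL/hr
Volume infused so far = 4.69007 mL/hr × 11.1 hr = 52.05978 mL
Volume remaining = 243 − 52.05978 = 190.9402 mL
New rate:
Dose = 0.51 mg/kg/hr × 83.63636 kg = 42.65455 mg/hr
Rate = 42.65455 mg/hr ÷ 3.744856 mg/mL = 11.39017 mL/hr
Time remaining = 190.9402 mL ÷ 11.39017 mL/hr = 16.7636 hr

16.8 hours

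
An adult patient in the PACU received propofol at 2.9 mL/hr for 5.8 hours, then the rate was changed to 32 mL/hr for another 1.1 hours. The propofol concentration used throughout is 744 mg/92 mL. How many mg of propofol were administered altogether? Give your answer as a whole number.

Concentration = 744 mg ÷ 92 mL = 8.086957 mg/mL
Stage 1: 2.9 mL/hr × 5.8 hr = 16.82 mL → 16.82 mL × 8.086957 mg/mL = 136.0226 mg
Stage 2: 32 mL/hr × 1.1 hr = 35.2 mL → 35.2 mL × 8.086957 mg/mL = 284.6609 mg
Total = 136.0226 + 284.6609 = 420.6835 mg

421 mg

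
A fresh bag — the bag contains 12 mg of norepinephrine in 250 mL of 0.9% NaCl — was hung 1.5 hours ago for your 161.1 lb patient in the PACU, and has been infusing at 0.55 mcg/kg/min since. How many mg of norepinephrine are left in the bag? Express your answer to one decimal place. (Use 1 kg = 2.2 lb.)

8.4 mg

Weight = 161.1 lb ÷ 2.2 lb/kg = 73.22727 kg
Dose = 0.55 mcg/kg/min × 73.22727 kg = 40.275 mcg/min
40.275 mcg/min × 60 min/hr = 2416.5 mcg/hr
Concentration = 12 mg ÷ 250 mL = 0.048 mg/mL = 48 mcg/mL
Rate = 2416.5 mcg/hr ÷ 48 mcg/mL = 50.34375 mL/hr
Volume infused = 50.34375 mL/hr × 1.5 hr = 75.51562 mL
Volume remaining = 250 − 75.51562 = 174.4844 mL
Drug remaining = 174.4844 mL × 48 mcg/mL = 8375.25 mcg = 8.37525 mg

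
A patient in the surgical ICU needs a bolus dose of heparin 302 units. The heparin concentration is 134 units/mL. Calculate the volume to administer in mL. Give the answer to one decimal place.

2.3 mL

Volume = 302 units ÷ 134 units/mL = 2.253731 mL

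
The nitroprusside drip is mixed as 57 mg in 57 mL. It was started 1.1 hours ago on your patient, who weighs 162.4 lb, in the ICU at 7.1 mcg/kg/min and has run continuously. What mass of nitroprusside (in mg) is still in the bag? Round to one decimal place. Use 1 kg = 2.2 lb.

Weight = 162.4 lb ÷ 2.2 lb/kg = 73.81818 kg
Dose = 7.1 mcg/kg/min × 73.81818 kg = 524.1091 mcg/min
524.1091 mcg/min × 60 min/hr = 31446.55 mcg/hr
Concentration = 57 mg ÷ 57 mL = 1 mg/mL = 1000 mcg/mL
Rate = 31446.55 mcg/hr ÷ 1000 mcg/mL = 31.44655 mL/hr
Volume infused = 31.44655 mL/hr × 1.1 hr = 34.5912 mL
Volume remaining = 57 − 34.5912 = 22.4088 mL
Drug remaining = 22.4088 mL × 1000 mcg/mL = 22408.8 mcg = 22.4088 mg

22.4 mg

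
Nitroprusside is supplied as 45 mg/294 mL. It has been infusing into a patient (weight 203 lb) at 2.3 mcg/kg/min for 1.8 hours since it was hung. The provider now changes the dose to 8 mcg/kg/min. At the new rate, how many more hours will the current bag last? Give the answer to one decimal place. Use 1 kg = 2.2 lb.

0.5 hours

Initial rate:
Weight = 203 lb ÷ 2.2 lb/kg = 92.27273 kg
Dose = 2.3 mcg/kg/min × 92.27273 kg = 212.2273 mcg/min
212.2273 mcg/min × 60 min/hr = 12733.64 mcg/hr
Concentration = 45 mg ÷ 294 mL = 0.1530612 mg/mL = 153.0612 mcg/mL
Rate = 12733.64 mcg/hr ÷ 153.0612 mcg/mL = 83.19309 mL/hr
Volume infused so far = 83.19309 mL/hr × 1.8 hr = 149.7476 mL
Volume remaining = 294 − 149.7476 = 144.2524 mL
New rate:
Dose = 8 mcg/kg/min × 92.27273 kg = 738.1818 mcg/min
738.1818 mcg/min × 60 min/hr = 44290.91 mcg/hr
Rate = 44290.91 mcg/hr ÷ 153.0612 mcg/mL = 289.3673 mL/hr
Time remaining = 144.2524 mL ÷ 289.3673 mL/hr = 0.4985099 hr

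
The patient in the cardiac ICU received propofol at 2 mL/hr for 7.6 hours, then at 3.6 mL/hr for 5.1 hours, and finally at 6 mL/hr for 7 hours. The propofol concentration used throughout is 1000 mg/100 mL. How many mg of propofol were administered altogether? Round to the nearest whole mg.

Concentration = 1000 mg ÷ 100 mL = 10 mg/mL
Stage 1: 2 mL/hr × 7.6 hr = 15.2 mL → 15.2 mL × 10 mg/mL = 152 mg
Stage 2: 3.6 mL/hr × 5.1 hr = 18.36 mL → 18.36 mL × 10 mg/mL = 183.6 mg
Stage 3: 6 mL/hr × 7 hr = 42 mL → 42 mL × 10 mg/mL = 420 mg
Total = 152 + 183.6 + 420 = 755.6 mg

756 mg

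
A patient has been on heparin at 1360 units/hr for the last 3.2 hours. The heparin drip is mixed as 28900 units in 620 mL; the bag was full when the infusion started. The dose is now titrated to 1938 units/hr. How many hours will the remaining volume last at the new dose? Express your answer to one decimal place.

Initial rate:
Concentration = 28900 units ÷ 620 mL = 46.6129 units/mL
Rate = 1360 units/hr ÷ 46.6129 units/mL = 29.17647 mL/hr
Volume infused so far = 29.17647 mL/hr × 3.2 hr = 93.36471 mL
Volume remaining = 620 − 93.36471 = 526.6353 mL
New rate:
Rate = 1938 units/hr ÷ 46.6129 units/mL = 41.57647 mL/hr
Time remaining = 526.6353 mL ÷ 41.57647 mL/hr = 12.66667 hr

12.7 hours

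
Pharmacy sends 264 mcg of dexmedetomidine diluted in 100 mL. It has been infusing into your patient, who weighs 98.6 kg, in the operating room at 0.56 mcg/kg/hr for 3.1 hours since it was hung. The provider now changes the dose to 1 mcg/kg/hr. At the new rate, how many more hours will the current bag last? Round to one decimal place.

0.9 hours

Initial rate:
Dose = 0.56 mcg/kg/hr × 98.6 kg = 55.216 mcg/hr
Concentration = 264 mcg ÷ 100 mL = 2.64 mcg/mL
Rate = 55.216 mcg/hr ÷ 2.64 mcg/mL = 20.91515 mL/hr
Volume infused so far = 20.91515 mL/hr × 3.1 hr = 64.83697 mL
Volume remaining = 100 − 64.83697 = 35.16303 mL
New rate:
Dose = 1 mcg/kg/hr × 98.6 kg = 98.6 mcg/hr
Rate = 98.6 mcg/hr ÷ 2.64 mcg/mL = 37.34848 mL/hr
Time remaining = 35.16303 mL ÷ 37.34848 mL/hr = 0.9414848 hr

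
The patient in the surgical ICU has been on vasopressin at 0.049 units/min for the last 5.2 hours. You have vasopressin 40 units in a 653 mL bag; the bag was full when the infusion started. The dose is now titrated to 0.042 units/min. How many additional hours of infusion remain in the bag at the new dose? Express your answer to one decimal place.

9.8 hours

Initial rate:
0.049 units/min × 60 min/hr = 2.94 units/hr
Concentration = 40 units ÷ 653 mL = 0.06125574 units/mL
Rate = 2.94 units/hr ÷ 0.06125574 units/mL = 47.9955 mL/hr
Volume infused so far = 47.9955 mL/hr × 5.2 hr = 249.5766 mL
Volume remaining = 653 − 249.5766 = 403.4234 mL
New rate:
0.042 units/min × 60 min/hr = 2.52 units/hr
Rate = 2.52 units/hr ÷ 0.06125574 units/mL = 41.139 mL/hr
Time remaining = 403.4234 mL ÷ 41.139 mL/hr = 9.806349 hr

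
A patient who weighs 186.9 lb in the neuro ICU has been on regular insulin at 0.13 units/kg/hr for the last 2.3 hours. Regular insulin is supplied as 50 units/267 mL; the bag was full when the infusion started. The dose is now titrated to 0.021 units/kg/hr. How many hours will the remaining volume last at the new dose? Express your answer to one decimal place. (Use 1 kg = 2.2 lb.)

13.8 hours

Initial rate:
Weight = 186.9 lb ÷ 2.2 lb/kg = 84.95455 kg
Dose = 0.13 units/kg/hr × 84.95455 kg = 11.04409 units/hr
Concentration = 50 units ÷ 267 mL = 0.1872659 units/mL
Rate = 11.04409 units/hr ÷ 0.1872659 units/mL = 58.97545 mL/hr
Volume infused so far = 58.97545 mL/hr × 2.3 hr = 135.6435 mL
Volume remaining = 267 − 135.6435 = 131.3565 mL
New rate:
Dose = 0.021 units/kg/hr × 84.95455 kg = 1.784045 units/hr
Rate = 1.784045 units/hr ÷ 0.1872659 units/mL = 9.526803 mL/hr
Time remaining = 131.3565 mL ÷ 9.526803 mL/hr = 13.7881 hr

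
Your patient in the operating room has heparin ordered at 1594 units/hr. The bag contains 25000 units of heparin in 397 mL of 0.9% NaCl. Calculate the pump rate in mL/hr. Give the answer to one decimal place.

Concentration = 25000 units ÷ 397 mL = 62.97229 units/mL
Rate = 1594 units/hr ÷ 62.97229 units/mL = 25.31272 mL/hr

25.3 mL/hr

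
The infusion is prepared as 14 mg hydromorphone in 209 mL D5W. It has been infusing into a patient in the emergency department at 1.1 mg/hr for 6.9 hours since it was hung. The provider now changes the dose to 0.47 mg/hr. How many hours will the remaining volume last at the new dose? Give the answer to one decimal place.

13.6 hours

Initial rate:
Concentration = 14 mg ÷ 209 mL = 0.06698565 mg/mL
Rate = 1.1 mg/hr ÷ 0.06698565 mg/mL = 16.42143 mL/hr
Volume infused so far = 16.42143 mL/hr × 6.9 hr = 113.3079 mL
Volume remaining = 209 − 113.3079 = 95.69214 mL
New rate:
Rate = 0.47 mg/hr ÷ 0.06698565 mg/mL = 7.016429 mL/hr
Time remaining = 95.69214 mL ÷ 7.016429 mL/hr = 13.6383 hr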